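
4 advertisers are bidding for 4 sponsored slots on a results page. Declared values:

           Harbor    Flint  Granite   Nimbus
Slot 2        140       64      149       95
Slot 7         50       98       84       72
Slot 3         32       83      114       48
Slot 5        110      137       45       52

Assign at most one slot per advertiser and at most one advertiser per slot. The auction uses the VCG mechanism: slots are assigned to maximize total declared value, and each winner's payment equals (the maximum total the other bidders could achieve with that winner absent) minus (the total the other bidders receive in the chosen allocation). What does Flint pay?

Flint pays $5.

Efficient allocation: Harbor→Slot 2 ($140), Flint→Slot 5 ($137), Granite→Slot 3 ($114), Nimbus→Slot 7 ($72); total welfare W = $463.
Flint receives Slot 5 at value $137, so the others get W − 137 = $326.
Without Flint: best allocation of the remaining 3 bidders over all 4 slots is Harbor→Slot 5 ($110), Granite→Slot 2 ($149), Nimbus→Slot 7 ($72), total $331.
VCG payment = (others' best without Flint) − (others' welfare with Flint) = 331 − 326 = $5.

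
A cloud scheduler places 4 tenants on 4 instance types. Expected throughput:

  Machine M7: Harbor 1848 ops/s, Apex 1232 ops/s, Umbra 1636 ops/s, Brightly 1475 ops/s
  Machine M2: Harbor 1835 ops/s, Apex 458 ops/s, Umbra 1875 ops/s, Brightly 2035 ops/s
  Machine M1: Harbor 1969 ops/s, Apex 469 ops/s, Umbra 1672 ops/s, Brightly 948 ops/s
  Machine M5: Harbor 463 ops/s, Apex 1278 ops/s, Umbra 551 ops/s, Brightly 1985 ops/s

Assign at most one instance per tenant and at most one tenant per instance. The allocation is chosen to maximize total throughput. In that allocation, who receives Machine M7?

Treat this as an assignment problem: match each tenant to one instance.
Optimal: Harbor→Machine M1 (1969 ops/s), Apex→Machine M7 (1232 ops/s), Umbra→Machine M2 (1875 ops/s), Brightly→Machine M5 (1985 ops/s) — total 1969+1232+1875+1985 = 7061 ops/s.
Max-entry greedy (repeatedly take the single best remaining cell) gives 6918 ops/s, worse by 143.
Apex's own top instance is Machine M5 (1278 ops/s), but forcing Apex→Machine M5 and reassigning the rest optimally gives only 6918 ops/s — worse by 143.

Apex receives Machine M7.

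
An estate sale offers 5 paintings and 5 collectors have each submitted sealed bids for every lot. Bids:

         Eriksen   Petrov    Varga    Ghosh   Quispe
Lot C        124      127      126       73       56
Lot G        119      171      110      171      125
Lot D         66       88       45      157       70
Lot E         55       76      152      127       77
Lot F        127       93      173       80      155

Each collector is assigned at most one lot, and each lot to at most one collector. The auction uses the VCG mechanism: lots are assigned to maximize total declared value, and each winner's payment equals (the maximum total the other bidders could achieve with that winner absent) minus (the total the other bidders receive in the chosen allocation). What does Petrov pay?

Efficient allocation: Eriksen→Lot C ($124), Petrov→Lot G ($171), Varga→Lot E ($152), Ghosh→Lot D ($157), Quispe→Lot F ($155); total welfare W = $759.
Petrov receives Lot G at value $171, so the others get W − 171 = $588.
Without Petrov: best allocation of the remaining 4 bidders over all 5 lots is Eriksen→Lot C ($124), Varga→Lot E ($152), Ghosh→Lot G ($171), Quispe→Lot F ($155), total $602.
VCG payment = (others' best without Petrov) − (others' welfare with Petrov) = 602 − 588 = $14.

Petrov pays $14.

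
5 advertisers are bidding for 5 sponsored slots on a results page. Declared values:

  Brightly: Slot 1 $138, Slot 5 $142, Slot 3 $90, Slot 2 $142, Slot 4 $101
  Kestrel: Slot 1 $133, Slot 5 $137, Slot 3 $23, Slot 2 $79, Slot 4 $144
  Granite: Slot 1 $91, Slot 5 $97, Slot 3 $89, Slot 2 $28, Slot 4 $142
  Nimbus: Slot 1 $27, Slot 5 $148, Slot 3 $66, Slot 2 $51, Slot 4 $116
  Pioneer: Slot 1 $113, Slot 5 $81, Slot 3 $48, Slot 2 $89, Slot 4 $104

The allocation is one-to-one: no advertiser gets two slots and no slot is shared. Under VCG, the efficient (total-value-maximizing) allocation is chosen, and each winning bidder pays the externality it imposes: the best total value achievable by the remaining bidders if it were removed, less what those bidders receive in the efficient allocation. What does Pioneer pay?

Pioneer pays $42.

Efficient allocation: Brightly→Slot 2 ($142), Kestrel→Slot 4 ($144), Granite→Slot 3 ($89), Nimbus→Slot 5 ($148), Pioneer→Slot 1 ($113); total welfare W = $636.
Pioneer receives Slot 1 at value $113, so the others get W − 113 = $523.
Without Pioneer: best allocation of the remaining 4 bidders over all 5 slots is Brightly→Slot 2 ($142), Kestrel→Slot 1 ($133), Granite→Slot 4 ($142), Nimbus→Slot 5 ($148), total $565.
VCG payment = (others' best without Pioneer) − (others' welfare with Pioneer) = 565 − 523 = $42.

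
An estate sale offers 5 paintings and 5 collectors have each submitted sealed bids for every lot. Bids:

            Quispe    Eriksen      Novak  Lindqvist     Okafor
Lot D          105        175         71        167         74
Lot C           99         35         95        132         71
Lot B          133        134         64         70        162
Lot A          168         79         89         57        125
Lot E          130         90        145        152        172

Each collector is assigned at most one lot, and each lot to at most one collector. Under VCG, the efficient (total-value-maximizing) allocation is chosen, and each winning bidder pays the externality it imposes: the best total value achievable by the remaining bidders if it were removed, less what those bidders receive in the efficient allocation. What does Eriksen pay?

Eriksen pays $35.

Efficient allocation: Quispe→Lot A ($168), Eriksen→Lot D ($175), Novak→Lot E ($145), Lindqvist→Lot C ($132), Okafor→Lot B ($162); total welfare W = $782.
Eriksen receives Lot D at value $175, so the others get W − 175 = $607.
Without Eriksen: best allocation of the remaining 4 bidders over all 5 lots is Quispe→Lot A ($168), Novak→Lot E ($145), Lindqvist→Lot D ($167), Okafor→Lot B ($162), total $642.
VCG payment = (others' best without Eriksen) − (others' welfare with Eriksen) = 642 − 607 = $35.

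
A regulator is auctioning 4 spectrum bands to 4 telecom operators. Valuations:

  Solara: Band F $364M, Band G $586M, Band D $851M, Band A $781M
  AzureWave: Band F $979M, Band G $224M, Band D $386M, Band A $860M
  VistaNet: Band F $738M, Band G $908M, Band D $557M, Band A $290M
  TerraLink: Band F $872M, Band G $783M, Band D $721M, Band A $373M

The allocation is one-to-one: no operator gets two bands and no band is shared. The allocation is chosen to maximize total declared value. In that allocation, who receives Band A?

AzureWave receives Band A.

Optimal: Solara→Band D ($851M), AzureWave→Band A ($860M), VistaNet→Band G ($908M), TerraLink→Band F ($872M) — total 851+860+908+872 = $3491M.
Max-entry greedy (repeatedly take the single best remaining cell) gives $3111M, worse by 380.
Swapping TerraLink↔VistaNet (TerraLink→Band G $783M, VistaNet→Band F $738M) loses 259.
No other one-to-one assignment exceeds $3491M.
AzureWave's own top band is Band F ($979M), but forcing AzureWave→Band F and reassigning the rest optimally gives only $3389M — worse by 102.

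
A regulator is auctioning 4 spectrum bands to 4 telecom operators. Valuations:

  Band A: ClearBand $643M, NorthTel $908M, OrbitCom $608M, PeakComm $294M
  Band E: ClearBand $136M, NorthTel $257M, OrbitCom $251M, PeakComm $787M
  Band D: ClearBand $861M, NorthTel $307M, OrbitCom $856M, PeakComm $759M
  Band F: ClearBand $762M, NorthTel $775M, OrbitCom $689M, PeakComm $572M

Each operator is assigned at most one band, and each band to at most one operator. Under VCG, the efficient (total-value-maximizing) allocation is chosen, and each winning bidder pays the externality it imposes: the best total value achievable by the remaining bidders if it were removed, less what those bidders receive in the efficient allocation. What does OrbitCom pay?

Efficient allocation: ClearBand→Band F ($762M), NorthTel→Band A ($908M), OrbitCom→Band D ($856M), PeakComm→Band E ($787M); total welfare W = $3313M.
OrbitCom receives Band D at value $856M, so the others get W − 856 = $2457M.
Without OrbitCom: best allocation of the remaining 3 bidders over all 4 bands is ClearBand→Band D ($861M), NorthTel→Band A ($908M), PeakComm→Band E ($787M), total $2556M.
VCG payment = (others' best without OrbitCom) − (others' welfare with OrbitCom) = 2556 − 2457 = $99M.

OrbitCom pays $99M.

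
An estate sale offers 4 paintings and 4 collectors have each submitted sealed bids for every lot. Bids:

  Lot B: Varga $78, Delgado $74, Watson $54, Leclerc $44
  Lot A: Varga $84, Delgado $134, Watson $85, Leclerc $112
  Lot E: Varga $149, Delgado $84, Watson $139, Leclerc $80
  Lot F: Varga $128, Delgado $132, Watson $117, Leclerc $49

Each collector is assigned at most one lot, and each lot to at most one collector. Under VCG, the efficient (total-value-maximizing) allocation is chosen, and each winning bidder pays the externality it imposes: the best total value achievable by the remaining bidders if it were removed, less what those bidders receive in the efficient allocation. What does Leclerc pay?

Efficient allocation: Varga→Lot B ($78), Delgado→Lot F ($132), Watson→Lot E ($139), Leclerc→Lot A ($112); total welfare W = $461.
Leclerc receives Lot A at value $112, so the others get W − 112 = $349.
Without Leclerc: best allocation of the remaining 3 bidders over all 4 lots is Varga→Lot F ($128), Delgado→Lot A ($134), Watson→Lot E ($139), total $401.
VCG payment = (others' best without Leclerc) − (others' welfare with Leclerc) = 401 − 349 = $52.

Leclerc pays $52.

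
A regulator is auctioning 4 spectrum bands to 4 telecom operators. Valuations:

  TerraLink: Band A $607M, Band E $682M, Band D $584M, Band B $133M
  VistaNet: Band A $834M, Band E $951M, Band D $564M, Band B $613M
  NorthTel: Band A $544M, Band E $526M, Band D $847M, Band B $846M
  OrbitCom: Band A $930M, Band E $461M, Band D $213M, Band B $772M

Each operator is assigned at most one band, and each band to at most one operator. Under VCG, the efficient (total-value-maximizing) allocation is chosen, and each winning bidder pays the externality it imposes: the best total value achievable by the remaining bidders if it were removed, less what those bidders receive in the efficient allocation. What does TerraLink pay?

Efficient allocation: TerraLink→Band D ($584M), VistaNet→Band E ($951M), NorthTel→Band B ($846M), OrbitCom→Band A ($930M); total welfare W = $3311M.
TerraLink receives Band D at value $584M, so the others get W − 584 = $2727M.
Without TerraLink: best allocation of the remaining 3 bidders over all 4 bands is VistaNet→Band E ($951M), NorthTel→Band D ($847M), OrbitCom→Band A ($930M), total $2728M.
VCG payment = (others' best without TerraLink) − (others' welfare with TerraLink) = 2728 − 2727 = $1M.

TerraLink pays $1M.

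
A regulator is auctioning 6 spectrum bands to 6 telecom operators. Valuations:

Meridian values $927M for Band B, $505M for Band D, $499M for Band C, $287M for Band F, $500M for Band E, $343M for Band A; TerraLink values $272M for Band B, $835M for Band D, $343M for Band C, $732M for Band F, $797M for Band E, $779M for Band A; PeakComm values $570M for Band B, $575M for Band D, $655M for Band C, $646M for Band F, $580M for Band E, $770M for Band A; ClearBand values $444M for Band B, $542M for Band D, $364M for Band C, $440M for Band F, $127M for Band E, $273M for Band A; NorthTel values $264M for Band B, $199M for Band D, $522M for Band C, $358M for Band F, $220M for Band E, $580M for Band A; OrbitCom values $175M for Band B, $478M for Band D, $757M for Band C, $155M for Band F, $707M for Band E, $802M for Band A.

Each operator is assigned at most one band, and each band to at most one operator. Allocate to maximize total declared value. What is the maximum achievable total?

Maximum total: $4249M

This is a one-to-one assignment (maximum-weight bipartite matching).
Optimal: Meridian→Band B ($927M), TerraLink→Band E ($797M), PeakComm→Band F ($646M), ClearBand→Band D ($542M), NorthTel→Band A ($580M), OrbitCom→Band C ($757M) — total 927+797+646+542+580+757 = $4249M.
Row-greedy (each operator in turn takes its best remaining band) gives $4201M, worse by 48.
Next-best assignment: Meridian→Band B, TerraLink→Band E, PeakComm→Band F, ClearBand→Band D, NorthTel→Band C, OrbitCom→Band A = $4236M.
Swapping TerraLink↔ClearBand (TerraLink→Band D $835M, ClearBand→Band E $127M) loses 377.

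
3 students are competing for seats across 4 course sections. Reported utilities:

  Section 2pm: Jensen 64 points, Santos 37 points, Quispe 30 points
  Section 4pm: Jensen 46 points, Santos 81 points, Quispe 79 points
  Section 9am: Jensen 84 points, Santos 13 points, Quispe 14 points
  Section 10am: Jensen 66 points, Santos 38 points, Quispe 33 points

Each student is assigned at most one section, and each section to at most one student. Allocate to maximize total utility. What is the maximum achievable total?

Optimal: Jensen→Section 9am (84 points), Santos→Section 10am (38 points), Quispe→Section 4pm (79 points) — total 84+38+79 = 201 points.
Row-greedy (each student in turn takes its best remaining section) gives 198 points, worse by 3.
Next-best assignment: Jensen→Section 9am, Santos→Section 2pm, Quispe→Section 4pm = 200 points.
No other one-to-one assignment exceeds 201 points.

Max total: 201 points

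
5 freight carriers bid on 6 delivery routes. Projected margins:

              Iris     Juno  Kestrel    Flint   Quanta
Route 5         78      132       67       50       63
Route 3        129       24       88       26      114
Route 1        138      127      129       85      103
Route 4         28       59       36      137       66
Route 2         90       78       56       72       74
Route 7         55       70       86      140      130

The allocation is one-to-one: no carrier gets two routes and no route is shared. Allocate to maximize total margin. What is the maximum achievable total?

Max total: $657k

Optimal: Iris→Route 3 ($129k), Juno→Route 5 ($132k), Kestrel→Route 1 ($129k), Flint→Route 4 ($137k), Quanta→Route 7 ($130k) — total 129+132+129+137+130 = $657k.
Row-greedy (each carrier in turn takes its best remaining route) gives $572k, worse by 85.
Next-best assignment: Iris→Route 1, Juno→Route 5, Kestrel→Route 3, Flint→Route 4, Quanta→Route 7 = $625k.
Swapping Kestrel↔Juno (Kestrel→Route 5 $67k, Juno→Route 1 $127k) loses 67.
Checked against all permutations: $657k is optimal.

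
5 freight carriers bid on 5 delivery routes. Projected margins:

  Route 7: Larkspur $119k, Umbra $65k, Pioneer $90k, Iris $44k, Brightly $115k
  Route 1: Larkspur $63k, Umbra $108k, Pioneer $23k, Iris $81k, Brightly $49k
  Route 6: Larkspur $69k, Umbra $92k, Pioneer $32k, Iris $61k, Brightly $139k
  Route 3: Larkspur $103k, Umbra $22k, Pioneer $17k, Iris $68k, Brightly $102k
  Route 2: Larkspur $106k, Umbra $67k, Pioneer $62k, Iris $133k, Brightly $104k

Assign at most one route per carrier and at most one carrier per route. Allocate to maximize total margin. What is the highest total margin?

Optimal: Larkspur→Route 3 ($103k), Umbra→Route 1 ($108k), Pioneer→Route 7 ($90k), Iris→Route 2 ($133k), Brightly→Route 6 ($139k) — total 103+108+90+133+139 = $573k.
Row-greedy (each carrier in turn takes its best remaining route) gives $496k, worse by 77.
Swapping Pioneer↔Umbra (Pioneer→Route 1 $23k, Umbra→Route 7 $65k) loses 110.

Max total: $573k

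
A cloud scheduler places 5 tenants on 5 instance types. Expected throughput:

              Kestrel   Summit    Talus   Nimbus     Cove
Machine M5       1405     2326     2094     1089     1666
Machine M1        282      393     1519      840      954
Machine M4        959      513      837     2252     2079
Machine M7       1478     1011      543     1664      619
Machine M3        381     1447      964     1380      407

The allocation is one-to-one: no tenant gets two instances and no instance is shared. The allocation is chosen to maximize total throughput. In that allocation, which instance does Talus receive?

Optimal: Kestrel→Machine M7 (1478 ops/s), Summit→Machine M5 (2326 ops/s), Talus→Machine M1 (1519 ops/s), Nimbus→Machine M3 (1380 ops/s), Cove→Machine M4 (2079 ops/s) — total 1478+2326+1519+1380+2079 = 8782 ops/s.
Max-entry greedy (repeatedly take the single best remaining cell) gives 7982 ops/s, worse by 800.
Next-best assignment: Kestrel→Machine M7, Summit→Machine M3, Talus→Machine M1, Nimbus→Machine M4, Cove→Machine M5 = 8362 ops/s.
Swapping Nimbus↔Talus (Nimbus→Machine M1 840 ops/s, Talus→Machine M3 964 ops/s) loses 1095.
No other one-to-one assignment exceeds 8782 ops/s.
Talus's own top instance is Machine M5 (2094 ops/s), but forcing Talus→Machine M5 and reassigning the rest optimally gives only 8225 ops/s — worse by 557.

Talus receives Machine M1.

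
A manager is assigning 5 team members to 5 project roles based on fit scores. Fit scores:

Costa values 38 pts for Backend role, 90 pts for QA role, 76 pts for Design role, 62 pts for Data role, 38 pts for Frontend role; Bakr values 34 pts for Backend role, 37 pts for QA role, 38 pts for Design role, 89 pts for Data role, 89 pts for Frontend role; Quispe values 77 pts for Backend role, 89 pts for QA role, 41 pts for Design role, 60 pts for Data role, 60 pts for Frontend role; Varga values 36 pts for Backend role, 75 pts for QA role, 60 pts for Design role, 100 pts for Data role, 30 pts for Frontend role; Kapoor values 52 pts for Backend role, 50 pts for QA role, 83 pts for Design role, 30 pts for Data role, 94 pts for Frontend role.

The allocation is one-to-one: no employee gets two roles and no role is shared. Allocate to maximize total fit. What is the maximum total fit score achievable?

This is a one-to-one assignment (maximum-weight bipartite matching).
Optimal: Costa→QA role (90 pts), Bakr→Frontend role (89 pts), Quispe→Backend role (77 pts), Varga→Data role (100 pts), Kapoor→Design role (83 pts) — total 90+89+77+100+83 = 439 pts.
Next-best assignment: Costa→Design role, Bakr→Data role, Quispe→Backend role, Varga→QA role, Kapoor→Frontend role = 411 pts.
No other one-to-one assignment exceeds 439 pts.

Maximum total: 439 pts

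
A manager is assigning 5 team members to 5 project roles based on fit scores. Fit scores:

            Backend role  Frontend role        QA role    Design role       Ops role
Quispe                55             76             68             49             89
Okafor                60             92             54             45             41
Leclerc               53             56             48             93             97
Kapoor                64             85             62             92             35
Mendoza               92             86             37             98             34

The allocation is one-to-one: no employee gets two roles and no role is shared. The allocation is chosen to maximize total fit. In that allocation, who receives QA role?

Quispe receives QA role.

Optimal: Quispe→QA role (68 pts), Okafor→Frontend role (92 pts), Leclerc→Ops role (97 pts), Kapoor→Design role (92 pts), Mendoza→Backend role (92 pts) — total 68+92+97+92+92 = 441 pts.
Max-entry greedy (repeatedly take the single best remaining cell) gives 419 pts, worse by 22.
Swapping Okafor↔Kapoor (Okafor→Design role 45 pts, Kapoor→Frontend role 85 pts) loses 54.
Quispe's own top role is Ops role (89 pts), but forcing Quispe→Ops role and reassigning the rest optimally gives only 428 pts — worse by 13.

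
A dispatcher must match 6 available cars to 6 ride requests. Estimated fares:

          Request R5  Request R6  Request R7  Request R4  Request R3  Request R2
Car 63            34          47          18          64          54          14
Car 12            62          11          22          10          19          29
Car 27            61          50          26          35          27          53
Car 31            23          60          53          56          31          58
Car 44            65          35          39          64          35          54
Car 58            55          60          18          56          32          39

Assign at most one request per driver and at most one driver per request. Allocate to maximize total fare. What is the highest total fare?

Maximum total: $346

Optimal: Car 63→Request R3 ($54), Car 12→Request R5 ($62), Car 27→Request R2 ($53), Car 31→Request R7 ($53), Car 44→Request R4 ($64), Car 58→Request R6 ($60) — total 54+62+53+53+64+60 = $346.
Column-greedy (each request in turn goes to its best remaining driver) gives $276, worse by 70.
No other one-to-one assignment exceeds $346.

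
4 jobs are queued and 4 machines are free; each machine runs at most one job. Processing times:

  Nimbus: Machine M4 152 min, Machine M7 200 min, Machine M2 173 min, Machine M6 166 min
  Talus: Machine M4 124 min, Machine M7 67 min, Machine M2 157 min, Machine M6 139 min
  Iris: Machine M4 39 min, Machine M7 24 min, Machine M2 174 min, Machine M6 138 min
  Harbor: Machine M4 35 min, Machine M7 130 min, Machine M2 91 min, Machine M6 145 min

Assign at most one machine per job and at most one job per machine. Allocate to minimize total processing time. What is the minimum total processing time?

Treat this as an assignment problem: match each job to one machine.
Optimal: Nimbus→Machine M6 (166 min), Talus→Machine M7 (67 min), Iris→Machine M4 (39 min), Harbor→Machine M2 (91 min) — total 166+67+39+91 = 363 min.
Row-greedy (each job in turn takes its cheapest remaining machine) gives 448 min, worse by 85.
Next-best assignment: Nimbus→Machine M2, Talus→Machine M6, Iris→Machine M7, Harbor→Machine M4 = 371 min.
Swapping Talus↔Harbor (Talus→Machine M2 157 min, Harbor→Machine M7 130 min) adds 129.
No other one-to-one assignment undercuts 363 min.

Minimum total: 363 min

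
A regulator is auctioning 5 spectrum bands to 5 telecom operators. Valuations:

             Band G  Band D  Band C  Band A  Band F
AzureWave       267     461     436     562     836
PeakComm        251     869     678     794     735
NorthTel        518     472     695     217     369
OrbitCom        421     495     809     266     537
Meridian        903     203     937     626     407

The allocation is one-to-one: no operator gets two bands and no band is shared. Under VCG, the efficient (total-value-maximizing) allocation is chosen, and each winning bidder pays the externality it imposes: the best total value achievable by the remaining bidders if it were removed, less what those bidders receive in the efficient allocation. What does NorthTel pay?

NorthTel pays $75M.

Efficient allocation: AzureWave→Band F ($836M), PeakComm→Band A ($794M), NorthTel→Band D ($472M), OrbitCom→Band C ($809M), Meridian→Band G ($903M); total welfare W = $3814M.
NorthTel receives Band D at value $472M, so the others get W − 472 = $3342M.
Without NorthTel: best allocation of the remaining 4 bidders over all 5 bands is AzureWave→Band F ($836M), PeakComm→Band D ($869M), OrbitCom→Band C ($809M), Meridian→Band G ($903M), total $3417M.
VCG payment = (others' best without NorthTel) − (others' welfare with NorthTel) = 3417 − 3342 = $75M.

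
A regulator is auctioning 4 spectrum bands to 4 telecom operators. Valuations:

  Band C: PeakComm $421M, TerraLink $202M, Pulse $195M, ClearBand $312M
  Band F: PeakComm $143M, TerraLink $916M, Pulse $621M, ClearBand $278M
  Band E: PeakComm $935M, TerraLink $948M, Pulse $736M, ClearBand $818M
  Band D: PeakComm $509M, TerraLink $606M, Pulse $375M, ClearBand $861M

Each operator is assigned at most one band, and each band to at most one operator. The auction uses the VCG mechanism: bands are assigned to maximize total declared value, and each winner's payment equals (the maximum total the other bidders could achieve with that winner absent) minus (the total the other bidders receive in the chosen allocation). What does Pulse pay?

Pulse pays $514M.

Efficient allocation: PeakComm→Band C ($421M), TerraLink→Band F ($916M), Pulse→Band E ($736M), ClearBand→Band D ($861M); total welfare W = $2934M.
Pulse receives Band E at value $736M, so the others get W − 736 = $2198M.
Without Pulse: best allocation of the remaining 3 bidders over all 4 bands is PeakComm→Band E ($935M), TerraLink→Band F ($916M), ClearBand→Band D ($861M), total $2712M.
VCG payment = (others' best without Pulse) − (others' welfare with Pulse) = 2712 − 2198 = $514M.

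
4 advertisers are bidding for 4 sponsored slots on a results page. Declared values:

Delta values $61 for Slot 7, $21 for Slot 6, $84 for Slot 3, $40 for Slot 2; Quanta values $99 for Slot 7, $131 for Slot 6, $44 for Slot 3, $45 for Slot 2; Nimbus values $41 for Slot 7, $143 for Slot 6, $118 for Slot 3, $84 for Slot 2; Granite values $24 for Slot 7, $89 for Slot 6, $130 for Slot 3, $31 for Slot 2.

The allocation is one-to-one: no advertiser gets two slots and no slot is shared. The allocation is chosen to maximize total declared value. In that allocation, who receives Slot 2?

Optimal: Delta→Slot 2 ($40), Quanta→Slot 7 ($99), Nimbus→Slot 6 ($143), Granite→Slot 3 ($130) — total 40+99+143+130 = $412.
Delta's own top slot is Slot 3 ($84), but forcing Delta→Slot 3 and reassigning the rest optimally gives only $357 — worse by 55.

Delta receives Slot 2.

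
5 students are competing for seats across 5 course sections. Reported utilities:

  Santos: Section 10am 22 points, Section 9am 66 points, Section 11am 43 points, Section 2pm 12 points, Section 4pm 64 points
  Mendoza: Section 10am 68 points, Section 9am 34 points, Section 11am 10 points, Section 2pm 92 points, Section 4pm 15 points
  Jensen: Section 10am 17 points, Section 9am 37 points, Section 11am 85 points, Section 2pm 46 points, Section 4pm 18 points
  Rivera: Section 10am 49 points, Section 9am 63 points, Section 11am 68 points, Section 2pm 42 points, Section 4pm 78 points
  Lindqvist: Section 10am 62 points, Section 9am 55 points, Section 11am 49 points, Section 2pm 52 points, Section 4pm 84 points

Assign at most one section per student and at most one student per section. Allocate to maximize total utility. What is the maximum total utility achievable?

Treat this as an assignment problem: match each student to one section.
Optimal: Santos→Section 9am (66 points), Mendoza→Section 2pm (92 points), Jensen→Section 11am (85 points), Rivera→Section 4pm (78 points), Lindqvist→Section 10am (62 points) — total 66+92+85+78+62 = 383 points.
Max-entry greedy (repeatedly take the single best remaining cell) gives 376 points, worse by 7.
Swapping Rivera↔Mendoza (Rivera→Section 2pm 42 points, Mendoza→Section 4pm 15 points) loses 113.
Every other assignment is strictly worse.

Maximum total: 383 points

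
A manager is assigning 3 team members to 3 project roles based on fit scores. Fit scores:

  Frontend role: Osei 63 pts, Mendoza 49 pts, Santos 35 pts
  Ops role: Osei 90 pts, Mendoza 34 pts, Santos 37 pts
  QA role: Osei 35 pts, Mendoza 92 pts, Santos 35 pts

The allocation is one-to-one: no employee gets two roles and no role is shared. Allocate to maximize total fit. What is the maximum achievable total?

Maximum total: 217 pts

This is a one-to-one assignment (maximum-weight bipartite matching).
Optimal: Osei→Ops role (90 pts), Mendoza→QA role (92 pts), Santos→Frontend role (35 pts) — total 90+92+35 = 217 pts.
Checked against all permutations: 217 pts is optimal.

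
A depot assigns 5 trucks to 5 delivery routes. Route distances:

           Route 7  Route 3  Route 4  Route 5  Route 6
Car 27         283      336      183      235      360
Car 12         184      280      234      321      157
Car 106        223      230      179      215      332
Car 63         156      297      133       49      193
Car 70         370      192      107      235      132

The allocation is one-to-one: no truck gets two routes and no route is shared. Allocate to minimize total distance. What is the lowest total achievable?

Min total: 778 km

Optimal: Car 27→Route 4 (183 km), Car 12→Route 7 (184 km), Car 106→Route 3 (230 km), Car 63→Route 5 (49 km), Car 70→Route 6 (132 km) — total 183+184+230+49+132 = 778 km.
Row-greedy (each truck in turn takes its cheapest remaining route) gives 903 km, worse by 125.
Next-best assignment: Car 27→Route 4, Car 12→Route 6, Car 106→Route 7, Car 63→Route 5, Car 70→Route 3 = 804 km.
Swapping Car 12↔Car 63 (Car 12→Route 5 321 km, Car 63→Route 7 156 km) adds 244.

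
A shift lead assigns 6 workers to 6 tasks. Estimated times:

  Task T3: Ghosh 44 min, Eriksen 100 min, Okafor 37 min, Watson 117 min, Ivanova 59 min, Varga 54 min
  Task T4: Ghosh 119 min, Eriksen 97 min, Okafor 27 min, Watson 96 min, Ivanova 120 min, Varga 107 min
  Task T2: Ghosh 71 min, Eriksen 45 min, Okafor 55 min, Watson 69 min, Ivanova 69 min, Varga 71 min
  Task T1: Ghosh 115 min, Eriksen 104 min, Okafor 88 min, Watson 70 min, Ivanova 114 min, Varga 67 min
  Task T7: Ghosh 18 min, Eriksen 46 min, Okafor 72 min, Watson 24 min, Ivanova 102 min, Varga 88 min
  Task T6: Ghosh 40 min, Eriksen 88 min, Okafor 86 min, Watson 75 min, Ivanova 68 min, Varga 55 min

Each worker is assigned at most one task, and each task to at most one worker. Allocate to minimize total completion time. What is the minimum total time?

Min total: 262 min

Optimal: Ghosh→Task T6 (40 min), Eriksen→Task T2 (45 min), Okafor→Task T4 (27 min), Watson→Task T7 (24 min), Ivanova→Task T3 (59 min), Varga→Task T1 (67 min) — total 40+45+27+24+59+67 = 262 min.
Row-greedy (each worker in turn takes its cheapest remaining task) gives 274 min, worse by 12.
Swapping Watson↔Eriksen (Watson→Task T2 69 min, Eriksen→Task T7 46 min) adds 46.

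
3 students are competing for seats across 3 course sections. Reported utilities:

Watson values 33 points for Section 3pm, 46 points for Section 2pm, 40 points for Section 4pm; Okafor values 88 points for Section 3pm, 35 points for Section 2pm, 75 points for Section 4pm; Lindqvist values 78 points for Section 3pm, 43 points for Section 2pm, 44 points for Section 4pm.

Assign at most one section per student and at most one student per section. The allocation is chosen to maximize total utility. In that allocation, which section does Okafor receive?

This is the linear assignment problem.
Optimal: Watson→Section 2pm (46 points), Okafor→Section 4pm (75 points), Lindqvist→Section 3pm (78 points) — total 46+75+78 = 199 points.
Row-greedy (each student in turn takes its best remaining section) gives 178 points, worse by 21.
Next-best assignment: Watson→Section 2pm, Okafor→Section 3pm, Lindqvist→Section 4pm = 178 points.
Swapping Lindqvist↔Okafor (Lindqvist→Section 4pm 44 points, Okafor→Section 3pm 88 points) loses 21.
Okafor's own top section is Section 3pm (88 points), but forcing Okafor→Section 3pm and reassigning the rest optimally gives only 178 points — worse by 21.

Okafor receives Section 4pm.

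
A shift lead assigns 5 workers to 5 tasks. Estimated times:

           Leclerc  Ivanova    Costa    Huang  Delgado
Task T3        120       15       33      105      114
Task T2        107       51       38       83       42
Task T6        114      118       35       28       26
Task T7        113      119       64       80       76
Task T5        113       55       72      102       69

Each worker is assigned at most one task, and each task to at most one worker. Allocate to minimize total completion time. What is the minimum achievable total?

Minimum total: 262 min

Optimal: Leclerc→Task T5 (113 min), Ivanova→Task T3 (15 min), Costa→Task T7 (64 min), Huang→Task T6 (28 min), Delgado→Task T2 (42 min) — total 113+15+64+28+42 = 262 min.
Min-entry greedy (repeatedly take the single cheapest remaining cell) gives 272 min, worse by 10.
Next-best assignment: Leclerc→Task T7, Ivanova→Task T3, Costa→Task T2, Huang→Task T6, Delgado→Task T5 = 263 min.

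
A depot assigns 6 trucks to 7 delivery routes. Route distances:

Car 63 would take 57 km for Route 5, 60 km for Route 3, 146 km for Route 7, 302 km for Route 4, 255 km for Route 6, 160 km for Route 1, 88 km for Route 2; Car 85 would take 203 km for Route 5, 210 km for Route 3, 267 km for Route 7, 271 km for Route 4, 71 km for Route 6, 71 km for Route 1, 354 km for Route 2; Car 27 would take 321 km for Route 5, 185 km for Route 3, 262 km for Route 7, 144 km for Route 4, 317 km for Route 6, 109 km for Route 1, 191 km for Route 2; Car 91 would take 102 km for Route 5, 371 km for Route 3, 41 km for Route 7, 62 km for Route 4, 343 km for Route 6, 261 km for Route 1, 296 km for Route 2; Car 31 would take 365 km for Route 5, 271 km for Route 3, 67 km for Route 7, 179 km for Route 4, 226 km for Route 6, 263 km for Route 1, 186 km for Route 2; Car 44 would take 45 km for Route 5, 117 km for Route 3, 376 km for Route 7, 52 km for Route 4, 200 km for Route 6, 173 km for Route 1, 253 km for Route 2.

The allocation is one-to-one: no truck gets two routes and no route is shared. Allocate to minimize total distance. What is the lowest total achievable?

Treat this as an assignment problem: match each truck to one route.
Optimal: Car 63→Route 3 (60 km), Car 85→Route 6 (71 km), Car 27→Route 1 (109 km), Car 91→Route 4 (62 km), Car 31→Route 7 (67 km), Car 44→Route 5 (45 km) — total 60+71+109+62+67+45 = 414 km.
Column-greedy (each route in turn goes to its cheapest remaining truck) gives 624 km, worse by 210.
Every other assignment is strictly worse.

Min total: 414 km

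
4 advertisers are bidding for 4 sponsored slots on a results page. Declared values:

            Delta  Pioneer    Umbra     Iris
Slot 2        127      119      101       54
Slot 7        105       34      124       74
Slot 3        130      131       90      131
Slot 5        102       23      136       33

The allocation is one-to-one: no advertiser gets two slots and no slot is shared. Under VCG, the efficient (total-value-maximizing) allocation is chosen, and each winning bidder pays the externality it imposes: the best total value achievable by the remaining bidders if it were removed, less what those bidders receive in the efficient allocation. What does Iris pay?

Efficient allocation: Delta→Slot 7 ($105), Pioneer→Slot 2 ($119), Umbra→Slot 5 ($136), Iris→Slot 3 ($131); total welfare W = $491.
Iris receives Slot 3 at value $131, so the others get W − 131 = $360.
Without Iris: best allocation of the remaining 3 bidders over all 4 slots is Delta→Slot 2 ($127), Pioneer→Slot 3 ($131), Umbra→Slot 5 ($136), total $394.
VCG payment = (others' best without Iris) − (others' welfare with Iris) = 394 − 360 = $34.

Iris pays $34.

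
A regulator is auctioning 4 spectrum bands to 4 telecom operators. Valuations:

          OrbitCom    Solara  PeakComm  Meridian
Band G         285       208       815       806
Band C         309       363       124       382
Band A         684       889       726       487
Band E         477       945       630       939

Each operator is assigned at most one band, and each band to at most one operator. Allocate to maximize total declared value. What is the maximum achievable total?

Max total: $2952M

Optimal: OrbitCom→Band C ($309M), Solara→Band A ($889M), PeakComm→Band G ($815M), Meridian→Band E ($939M) — total 309+889+815+939 = $2952M.
Row-greedy (each operator in turn takes its best remaining band) gives $2826M, worse by 126.
No other one-to-one assignment exceeds $2952M.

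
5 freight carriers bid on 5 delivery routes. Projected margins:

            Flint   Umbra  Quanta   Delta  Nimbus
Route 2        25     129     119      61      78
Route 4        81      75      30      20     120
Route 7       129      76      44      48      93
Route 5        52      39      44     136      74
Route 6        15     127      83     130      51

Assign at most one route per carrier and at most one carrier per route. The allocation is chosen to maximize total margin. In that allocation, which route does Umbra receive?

Optimal: Flint→Route 7 ($129k), Umbra→Route 6 ($127k), Quanta→Route 2 ($119k), Delta→Route 5 ($136k), Nimbus→Route 4 ($120k) — total 129+127+119+136+120 = $631k.
Swapping Delta↔Quanta (Delta→Route 2 $61k, Quanta→Route 5 $44k) loses 150.
Umbra's own top route is Route 2 ($129k), but forcing Umbra→Route 2 and reassigning the rest optimally gives only $597k — worse by 34.

Umbra receives Route 6.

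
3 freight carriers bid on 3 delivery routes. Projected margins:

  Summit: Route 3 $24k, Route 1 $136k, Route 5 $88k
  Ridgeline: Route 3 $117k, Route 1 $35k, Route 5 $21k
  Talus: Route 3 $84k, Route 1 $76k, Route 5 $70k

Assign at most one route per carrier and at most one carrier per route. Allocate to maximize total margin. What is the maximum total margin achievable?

Optimal: Summit→Route 1 ($136k), Ridgeline→Route 3 ($117k), Talus→Route 5 ($70k) — total 136+117+70 = $323k.
Next-best assignment: Summit→Route 5, Ridgeline→Route 3, Talus→Route 1 = $281k.
Swapping Summit↔Ridgeline (Summit→Route 3 $24k, Ridgeline→Route 1 $35k) loses 194.
Every other assignment is strictly worse.

Maximum total: $323k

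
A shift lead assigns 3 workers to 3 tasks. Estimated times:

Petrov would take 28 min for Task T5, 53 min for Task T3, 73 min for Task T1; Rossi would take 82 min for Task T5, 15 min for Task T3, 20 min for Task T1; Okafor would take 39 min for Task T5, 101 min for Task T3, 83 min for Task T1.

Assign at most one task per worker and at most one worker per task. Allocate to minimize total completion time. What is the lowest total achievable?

Minimum total: 112 min

Optimal: Petrov→Task T3 (53 min), Rossi→Task T1 (20 min), Okafor→Task T5 (39 min) — total 53+20+39 = 112 min.
Column-greedy (each task in turn goes to its cheapest remaining worker) gives 126 min, worse by 14.
Next-best assignment: Petrov→Task T5, Rossi→Task T3, Okafor→Task T1 = 126 min.
No other one-to-one assignment undercuts 112 min.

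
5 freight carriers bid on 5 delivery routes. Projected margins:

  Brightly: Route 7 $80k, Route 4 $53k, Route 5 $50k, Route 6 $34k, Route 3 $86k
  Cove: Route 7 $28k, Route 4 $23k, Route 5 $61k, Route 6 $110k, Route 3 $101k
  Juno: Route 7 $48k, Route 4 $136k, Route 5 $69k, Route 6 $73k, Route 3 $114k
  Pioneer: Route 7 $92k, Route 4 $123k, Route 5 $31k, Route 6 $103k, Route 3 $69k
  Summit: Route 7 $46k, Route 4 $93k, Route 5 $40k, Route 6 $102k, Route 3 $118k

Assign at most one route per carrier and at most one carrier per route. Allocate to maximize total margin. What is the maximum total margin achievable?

Max total: $506k

This is the linear assignment problem.
Optimal: Brightly→Route 5 ($50k), Cove→Route 6 ($110k), Juno→Route 4 ($136k), Pioneer→Route 7 ($92k), Summit→Route 3 ($118k) — total 50+110+136+92+118 = $506k.
Row-greedy (each carrier in turn takes its best remaining route) gives $464k, worse by 42.
Swapping Summit↔Cove (Summit→Route 6 $102k, Cove→Route 3 $101k) loses 25.
No other one-to-one assignment exceeds $506k.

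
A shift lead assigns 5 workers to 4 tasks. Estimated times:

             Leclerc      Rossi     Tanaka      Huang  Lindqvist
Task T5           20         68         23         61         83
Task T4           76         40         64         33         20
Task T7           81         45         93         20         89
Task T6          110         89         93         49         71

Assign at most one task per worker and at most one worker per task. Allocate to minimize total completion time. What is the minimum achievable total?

Min total: 134 min

This is a one-to-one assignment (minimum-cost bipartite matching).
Optimal: Leclerc→Task T5 (20 min), Lindqvist→Task T4 (20 min), Rossi→Task T7 (45 min), Huang→Task T6 (49 min) — total 20+20+45+49 = 134 min.
Column-greedy (each task in turn goes to its cheapest remaining worker) gives 149 min, worse by 15.
No other one-to-one assignment undercuts 134 min.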